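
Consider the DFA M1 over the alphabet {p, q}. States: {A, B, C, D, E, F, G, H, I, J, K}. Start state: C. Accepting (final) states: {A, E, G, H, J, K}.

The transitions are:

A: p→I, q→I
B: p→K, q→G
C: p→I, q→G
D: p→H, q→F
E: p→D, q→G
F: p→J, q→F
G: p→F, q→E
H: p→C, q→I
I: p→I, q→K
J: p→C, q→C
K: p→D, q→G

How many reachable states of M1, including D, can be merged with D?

States {A,B} cannot be reached from the start state, so discard them.
P0 = {E,G,H,J,K} | {C,D,F,I}.
Split {E,G,H,J,K} by δ(·,q) → {E,G,K} and {H,J}.
Refine {C,D,F,I} on symbol p: members go to different blocks, giving {C,I} and {D,F}.
No further refinement is possible. Final partition (4 blocks): {E,G,K} | {C,I} | {H,J} | {D,F}.
The equivalence class containing D is {D,F}, of size 2.

2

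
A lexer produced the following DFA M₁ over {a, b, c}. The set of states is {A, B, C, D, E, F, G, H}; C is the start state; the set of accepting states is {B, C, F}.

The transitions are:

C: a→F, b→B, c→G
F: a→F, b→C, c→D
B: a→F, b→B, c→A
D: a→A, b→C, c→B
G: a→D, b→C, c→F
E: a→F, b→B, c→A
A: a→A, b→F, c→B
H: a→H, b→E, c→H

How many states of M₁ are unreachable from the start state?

2

No path from C leads to E, H; the other 6 states are all reachable.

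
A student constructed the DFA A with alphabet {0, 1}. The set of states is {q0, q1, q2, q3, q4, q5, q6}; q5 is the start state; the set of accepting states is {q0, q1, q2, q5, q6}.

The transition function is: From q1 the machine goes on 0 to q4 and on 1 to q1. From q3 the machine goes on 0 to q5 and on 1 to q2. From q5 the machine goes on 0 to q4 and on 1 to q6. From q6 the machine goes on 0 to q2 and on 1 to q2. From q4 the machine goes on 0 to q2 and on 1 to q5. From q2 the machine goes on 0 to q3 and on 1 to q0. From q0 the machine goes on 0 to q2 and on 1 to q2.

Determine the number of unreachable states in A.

Starting at q5 and following transitions, the reachable set is {q0, q2, q3, q4, q5, q6}. That leaves q1 unreachable — 1 in total.

1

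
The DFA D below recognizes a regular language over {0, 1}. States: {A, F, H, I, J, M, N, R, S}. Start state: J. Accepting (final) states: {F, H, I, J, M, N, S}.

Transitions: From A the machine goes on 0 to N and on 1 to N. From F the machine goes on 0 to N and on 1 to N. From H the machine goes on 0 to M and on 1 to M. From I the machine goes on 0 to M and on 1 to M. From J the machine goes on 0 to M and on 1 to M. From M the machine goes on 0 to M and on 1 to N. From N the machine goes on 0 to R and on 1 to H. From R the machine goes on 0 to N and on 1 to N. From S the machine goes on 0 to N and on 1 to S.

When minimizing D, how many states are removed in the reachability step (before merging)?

BFS from J reaches {H, J, M, N, R}; the 4 state(s) A, F, I, S are never visited.

4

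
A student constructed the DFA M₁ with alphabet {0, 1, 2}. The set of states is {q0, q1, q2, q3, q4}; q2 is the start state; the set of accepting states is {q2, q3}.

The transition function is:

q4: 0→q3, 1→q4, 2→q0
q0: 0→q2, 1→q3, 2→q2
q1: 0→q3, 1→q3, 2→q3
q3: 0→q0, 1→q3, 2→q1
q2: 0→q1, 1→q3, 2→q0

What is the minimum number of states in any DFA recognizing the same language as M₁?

States {q4} cannot be reached from the start state, so discard them.
Start with accepting vs non-accepting: {q2,q3} | {q0,q1}.
Stable partition: {q2,q3} | {q0,q1} — 2 equivalence classes.

2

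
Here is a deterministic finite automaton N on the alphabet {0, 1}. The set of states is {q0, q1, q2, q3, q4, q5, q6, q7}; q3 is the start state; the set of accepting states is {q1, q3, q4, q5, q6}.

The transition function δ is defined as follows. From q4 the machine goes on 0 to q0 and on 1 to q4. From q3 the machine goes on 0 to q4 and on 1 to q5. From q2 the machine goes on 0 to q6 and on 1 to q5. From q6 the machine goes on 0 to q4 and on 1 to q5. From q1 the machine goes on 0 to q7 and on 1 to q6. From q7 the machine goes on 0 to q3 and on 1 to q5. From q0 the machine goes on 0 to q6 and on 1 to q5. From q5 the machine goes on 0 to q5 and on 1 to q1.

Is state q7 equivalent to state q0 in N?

Reachable states from the start: {q0,q1,q3,q4,q5,q6,q7}. Unreachable: {q2} — drop them.
Start with accepting vs non-accepting: {q1,q3,q4,q5,q6} | {q0,q7}.
Split {q1,q3,q4,q5,q6} by δ(·,0) → {q3,q5,q6} and {q1,q4}.
Refine {q3,q5,q6} on symbol 0: members go to different blocks, giving {q3,q6} and {q5}.
On input 1, block {q1,q4} splits into {q1} and {q4}.
The partition is now stable with 5 blocks: {q3,q6} | {q0,q7} | {q1} | {q5} | {q4}.
q7 and q0 lie in the same block of the stable partition, so they are equivalent — no string distinguishes them.

Yes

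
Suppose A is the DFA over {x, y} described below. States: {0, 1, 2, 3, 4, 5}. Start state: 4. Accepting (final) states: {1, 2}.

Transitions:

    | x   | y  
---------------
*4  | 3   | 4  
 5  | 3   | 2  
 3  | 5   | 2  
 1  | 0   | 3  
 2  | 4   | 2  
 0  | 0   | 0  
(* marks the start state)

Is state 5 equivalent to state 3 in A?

Yes

States {0,1} cannot be reached from the start state, so discard them.
Initial partition by acceptance: {2} | {3,4,5}.
Refine {3,4,5} on symbol y: members go to different blocks, giving {3,5} and {4}.
No further refinement is possible. Final partition (3 blocks): {2} | {3,5} | {4}.
5 and 3 lie in the same block of the stable partition, so they are equivalent — no string distinguishes them.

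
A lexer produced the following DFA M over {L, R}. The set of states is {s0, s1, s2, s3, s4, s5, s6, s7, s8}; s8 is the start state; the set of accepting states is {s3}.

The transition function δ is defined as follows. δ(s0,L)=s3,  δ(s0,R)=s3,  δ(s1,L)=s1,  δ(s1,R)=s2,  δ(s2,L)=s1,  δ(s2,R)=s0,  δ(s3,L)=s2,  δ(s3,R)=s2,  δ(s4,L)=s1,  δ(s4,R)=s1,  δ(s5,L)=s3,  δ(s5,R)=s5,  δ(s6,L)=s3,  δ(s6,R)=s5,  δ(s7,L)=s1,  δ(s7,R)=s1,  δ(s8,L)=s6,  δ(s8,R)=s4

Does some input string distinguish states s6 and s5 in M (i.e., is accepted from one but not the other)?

First remove the unreachable states {s7}; 8 states remain.
Initial partition by acceptance: {s3} | {s0,s1,s2,s4,s5,s6,s8}.
On input L, block {s0,s1,s2,s4,s5,s6,s8} splits into {s1,s2,s4,s8} and {s0,s5,s6}.
On input L, block {s1,s2,s4,s8} splits into {s1,s2,s4} and {s8}.
Refine {s1,s2,s4} on symbol R: members go to different blocks, giving {s1,s4} and {s2}.
Refine {s1,s4} on symbol R: members go to different blocks, giving {s1} and {s4}.
On input R, block {s0,s5,s6} splits into {s5,s6} and {s0}.
Stable partition: {s3} | {s1} | {s5,s6} | {s8} | {s2} | {s4} | {s0} — 7 equivalence classes.
s6 and s5 lie in the same block of the stable partition, so they are equivalent — no string distinguishes them.

No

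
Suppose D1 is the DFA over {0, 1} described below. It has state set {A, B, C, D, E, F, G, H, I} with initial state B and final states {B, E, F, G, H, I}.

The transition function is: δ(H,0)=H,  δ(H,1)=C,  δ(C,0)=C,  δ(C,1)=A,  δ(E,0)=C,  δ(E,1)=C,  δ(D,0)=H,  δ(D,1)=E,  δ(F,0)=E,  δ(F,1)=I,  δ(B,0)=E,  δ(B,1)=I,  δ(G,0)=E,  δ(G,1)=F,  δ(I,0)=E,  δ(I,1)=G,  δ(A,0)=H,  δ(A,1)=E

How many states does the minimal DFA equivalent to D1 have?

5

States {D} cannot be reached from the start state, so discard them.
Start with accepting vs non-accepting: {B,E,F,G,H,I} | {A,C}.
Refine {B,E,F,G,H,I} on symbol 0: members go to different blocks, giving {B,F,G,H,I} and {E}.
Split {B,F,G,H,I} by δ(·,0) → {B,F,G,I} and {H}.
Refine {A,C} on symbol 0: members go to different blocks, giving {A} and {C}.
No further refinement is possible. Final partition (5 blocks): {B,F,G,I} | {A} | {E} | {H} | {C}.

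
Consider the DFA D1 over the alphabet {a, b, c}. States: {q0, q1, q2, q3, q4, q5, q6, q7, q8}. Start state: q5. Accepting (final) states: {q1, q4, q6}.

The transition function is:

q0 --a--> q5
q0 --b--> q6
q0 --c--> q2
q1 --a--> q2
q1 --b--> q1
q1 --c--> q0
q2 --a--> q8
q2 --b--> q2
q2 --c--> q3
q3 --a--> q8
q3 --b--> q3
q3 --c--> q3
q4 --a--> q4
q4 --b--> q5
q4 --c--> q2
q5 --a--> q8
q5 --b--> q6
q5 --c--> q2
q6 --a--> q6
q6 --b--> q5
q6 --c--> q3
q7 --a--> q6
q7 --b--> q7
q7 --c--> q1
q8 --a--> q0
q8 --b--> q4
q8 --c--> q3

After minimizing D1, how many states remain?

Reachable states from the start: {q0,q2,q3,q4,q5,q6,q8}. Unreachable: {q1,q7} — drop them.
P0 = {q4,q6} | {q0,q2,q3,q5,q8}.
Split {q0,q2,q3,q5,q8} by δ(·,b) → {q0,q5,q8} and {q2,q3}.
The partition is now stable with 3 blocks: {q4,q6} | {q0,q5,q8} | {q2,q3}.

3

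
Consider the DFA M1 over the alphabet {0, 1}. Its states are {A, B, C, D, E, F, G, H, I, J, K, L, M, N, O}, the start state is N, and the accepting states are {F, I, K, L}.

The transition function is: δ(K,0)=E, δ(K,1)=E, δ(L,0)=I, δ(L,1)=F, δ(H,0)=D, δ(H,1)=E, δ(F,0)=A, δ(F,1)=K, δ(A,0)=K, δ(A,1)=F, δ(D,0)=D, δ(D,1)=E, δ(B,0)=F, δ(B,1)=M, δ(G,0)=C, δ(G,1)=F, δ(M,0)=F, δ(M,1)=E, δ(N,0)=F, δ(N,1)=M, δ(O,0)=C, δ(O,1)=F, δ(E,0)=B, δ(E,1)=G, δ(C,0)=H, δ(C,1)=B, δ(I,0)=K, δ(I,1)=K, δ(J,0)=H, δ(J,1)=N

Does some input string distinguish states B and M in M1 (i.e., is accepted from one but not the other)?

States {I,J,L,O} cannot be reached from the start state, so discard them.
Start with accepting vs non-accepting: {F,K} | {A,B,C,D,E,G,H,M,N}.
Split {F,K} by δ(·,1) → {F} and {K}.
Refine {A,B,C,D,E,G,H,M,N} on symbol 0: members go to different blocks, giving {C,D,E,G,H} and {B,M,N} and {A}.
On input 0, block {C,D,E,G,H} splits into {C,D,G,H} and {E}.
Split {C,D,G,H} by δ(·,1) → {D,H} and {C} and {G}.
Refine {B,M,N} on symbol 1: members go to different blocks, giving {B,N} and {M}.
No further refinement is possible. Final partition (9 blocks): {F} | {D,H} | {K} | {B,N} | {A} | {E} | {C} | {G} | {M}.
B and M end up in different blocks, so they are distinguishable. For instance, the string '10' is accepted from only B.

Yes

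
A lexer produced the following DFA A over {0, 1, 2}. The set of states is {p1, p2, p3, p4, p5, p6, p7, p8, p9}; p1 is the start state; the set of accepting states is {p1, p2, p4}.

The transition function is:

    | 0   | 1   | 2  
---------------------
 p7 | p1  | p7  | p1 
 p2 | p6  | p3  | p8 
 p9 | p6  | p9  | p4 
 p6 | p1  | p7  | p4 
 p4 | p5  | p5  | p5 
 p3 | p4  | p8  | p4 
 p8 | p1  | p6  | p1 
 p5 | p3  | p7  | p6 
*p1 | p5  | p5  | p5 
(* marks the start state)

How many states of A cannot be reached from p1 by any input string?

Starting at p1 and following transitions, the reachable set is {p1, p3, p4, p5, p6, p7, p8}. That leaves p2, p9 unreachable — 2 in total.

2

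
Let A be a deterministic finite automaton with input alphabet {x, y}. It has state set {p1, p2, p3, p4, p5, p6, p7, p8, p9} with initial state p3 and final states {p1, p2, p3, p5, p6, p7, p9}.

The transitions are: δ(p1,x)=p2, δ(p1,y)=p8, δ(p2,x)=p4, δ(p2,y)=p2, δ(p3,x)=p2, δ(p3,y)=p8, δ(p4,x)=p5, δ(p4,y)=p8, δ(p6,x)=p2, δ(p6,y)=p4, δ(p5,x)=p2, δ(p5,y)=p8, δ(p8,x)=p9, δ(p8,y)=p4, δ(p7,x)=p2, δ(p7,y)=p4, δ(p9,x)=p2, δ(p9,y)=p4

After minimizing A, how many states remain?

3

Reachable states from the start: {p2,p3,p4,p5,p8,p9}. Unreachable: {p1,p6,p7} — drop them.
P0 = {p2,p3,p5,p9} | {p4,p8}.
Refine {p2,p3,p5,p9} on symbol x: members go to different blocks, giving {p3,p5,p9} and {p2}.
Stable partition: {p3,p5,p9} | {p4,p8} | {p2} — 3 equivalence classes.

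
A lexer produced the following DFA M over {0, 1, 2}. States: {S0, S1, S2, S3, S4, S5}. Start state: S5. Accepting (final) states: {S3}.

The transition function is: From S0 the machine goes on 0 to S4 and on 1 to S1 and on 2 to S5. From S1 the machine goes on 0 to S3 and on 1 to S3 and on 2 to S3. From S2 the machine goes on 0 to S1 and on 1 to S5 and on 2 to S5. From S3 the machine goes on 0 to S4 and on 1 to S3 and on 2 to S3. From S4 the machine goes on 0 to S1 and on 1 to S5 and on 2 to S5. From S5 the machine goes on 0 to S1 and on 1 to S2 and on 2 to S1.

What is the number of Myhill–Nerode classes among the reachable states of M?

4

First remove the unreachable states {S0}; 5 states remain.
Initial partition by acceptance: {S3} | {S1,S2,S4,S5}.
On input 0, block {S1,S2,S4,S5} splits into {S2,S4,S5} and {S1}.
Refine {S2,S4,S5} on symbol 2: members go to different blocks, giving {S2,S4} and {S5}.
The partition is now stable with 4 blocks: {S3} | {S2,S4} | {S1} | {S5}.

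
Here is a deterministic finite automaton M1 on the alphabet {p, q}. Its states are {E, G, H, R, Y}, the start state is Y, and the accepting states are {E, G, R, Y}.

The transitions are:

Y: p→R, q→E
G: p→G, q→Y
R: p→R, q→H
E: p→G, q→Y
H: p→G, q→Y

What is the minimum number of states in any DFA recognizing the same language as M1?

P0 = {E,G,R,Y} | {H}.
On input q, block {E,G,R,Y} splits into {E,G,Y} and {R}.
Refine {E,G,Y} on symbol p: members go to different blocks, giving {E,G} and {Y}.
No further refinement is possible. Final partition (4 blocks): {E,G} | {H} | {R} | {Y}.

4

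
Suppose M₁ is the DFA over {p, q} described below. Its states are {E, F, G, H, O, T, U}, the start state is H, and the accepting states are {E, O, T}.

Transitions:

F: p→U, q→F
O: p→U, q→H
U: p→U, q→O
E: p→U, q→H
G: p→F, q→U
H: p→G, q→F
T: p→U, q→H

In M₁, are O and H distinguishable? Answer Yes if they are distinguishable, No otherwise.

Yes

First remove the unreachable states {E,T}; 5 states remain.
P0 = {O} | {F,G,H,U}.
On input q, block {F,G,H,U} splits into {F,G,H} and {U}.
Refine {F,G,H} on symbol p: members go to different blocks, giving {G,H} and {F}.
Split {G,H} by δ(·,p) → {G} and {H}.
No further refinement is possible. Final partition (5 blocks): {O} | {G} | {U} | {F} | {H}.
O and H end up in different blocks, so they are distinguishable. For instance, the string 'ε' is accepted from only O.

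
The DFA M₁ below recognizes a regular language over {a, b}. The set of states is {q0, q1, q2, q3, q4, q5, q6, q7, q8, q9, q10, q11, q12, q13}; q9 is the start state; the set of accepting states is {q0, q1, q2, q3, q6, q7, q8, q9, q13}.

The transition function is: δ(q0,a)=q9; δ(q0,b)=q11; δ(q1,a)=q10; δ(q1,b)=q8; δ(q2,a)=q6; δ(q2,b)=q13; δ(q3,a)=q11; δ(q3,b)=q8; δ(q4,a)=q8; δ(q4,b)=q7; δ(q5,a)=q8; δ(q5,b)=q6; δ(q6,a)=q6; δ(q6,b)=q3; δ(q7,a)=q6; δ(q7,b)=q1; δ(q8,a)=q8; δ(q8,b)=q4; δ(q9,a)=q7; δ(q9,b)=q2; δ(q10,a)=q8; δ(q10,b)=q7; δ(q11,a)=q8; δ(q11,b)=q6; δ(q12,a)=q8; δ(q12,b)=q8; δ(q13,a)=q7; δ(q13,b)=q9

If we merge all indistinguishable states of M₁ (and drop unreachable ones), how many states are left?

First remove the unreachable states {q0,q5,q12}; 11 states remain.
Initial partition by acceptance: {q1,q2,q3,q6,q7,q8,q9,q13} | {q4,q10,q11}.
Split {q1,q2,q3,q6,q7,q8,q9,q13} by δ(·,a) → {q2,q6,q7,q8,q9,q13} and {q1,q3}.
Refine {q2,q6,q7,q8,q9,q13} on symbol b: members go to different blocks, giving {q2,q9,q13} and {q6,q7} and {q8}.
The partition is now stable with 5 blocks: {q2,q9,q13} | {q4,q10,q11} | {q1,q3} | {q6,q7} | {q8}.

5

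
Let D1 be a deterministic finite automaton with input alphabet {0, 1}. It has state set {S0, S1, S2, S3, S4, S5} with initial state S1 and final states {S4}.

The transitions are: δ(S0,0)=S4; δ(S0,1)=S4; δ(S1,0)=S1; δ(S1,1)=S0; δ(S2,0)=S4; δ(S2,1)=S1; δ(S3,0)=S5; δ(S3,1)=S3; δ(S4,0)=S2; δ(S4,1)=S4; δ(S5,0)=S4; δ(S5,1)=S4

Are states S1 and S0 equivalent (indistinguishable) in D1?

Reachable states from the start: {S0,S1,S2,S4}. Unreachable: {S3,S5} — drop them.
Initial partition by acceptance: {S4} | {S0,S1,S2}.
On input 0, block {S0,S1,S2} splits into {S0,S2} and {S1}.
Split {S0,S2} by δ(·,1) → {S0} and {S2}.
No further refinement is possible. Final partition (4 blocks): {S4} | {S0} | {S1} | {S2}.
S1 and S0 end up in different blocks, so they are distinguishable. For instance, the string '0' is accepted from only S0.

No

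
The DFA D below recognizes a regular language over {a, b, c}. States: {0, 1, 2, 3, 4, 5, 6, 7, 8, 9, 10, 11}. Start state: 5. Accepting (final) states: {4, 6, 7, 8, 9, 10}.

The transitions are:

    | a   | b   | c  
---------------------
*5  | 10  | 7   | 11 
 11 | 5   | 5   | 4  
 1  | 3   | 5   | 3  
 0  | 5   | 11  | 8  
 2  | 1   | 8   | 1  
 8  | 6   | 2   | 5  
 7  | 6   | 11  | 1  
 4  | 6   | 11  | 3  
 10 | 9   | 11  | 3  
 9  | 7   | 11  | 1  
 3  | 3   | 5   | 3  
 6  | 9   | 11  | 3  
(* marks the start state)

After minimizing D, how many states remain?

4

Reachable states from the start: {1,3,4,5,6,7,9,10,11}. Unreachable: {0,2,8} — drop them.
Initial partition by acceptance: {4,6,7,9,10} | {1,3,5,11}.
Split {1,3,5,11} by δ(·,a) → {1,3,11} and {5}.
On input a, block {1,3,11} splits into {1,3} and {11}.
The partition is now stable with 4 blocks: {4,6,7,9,10} | {1,3} | {5} | {11}.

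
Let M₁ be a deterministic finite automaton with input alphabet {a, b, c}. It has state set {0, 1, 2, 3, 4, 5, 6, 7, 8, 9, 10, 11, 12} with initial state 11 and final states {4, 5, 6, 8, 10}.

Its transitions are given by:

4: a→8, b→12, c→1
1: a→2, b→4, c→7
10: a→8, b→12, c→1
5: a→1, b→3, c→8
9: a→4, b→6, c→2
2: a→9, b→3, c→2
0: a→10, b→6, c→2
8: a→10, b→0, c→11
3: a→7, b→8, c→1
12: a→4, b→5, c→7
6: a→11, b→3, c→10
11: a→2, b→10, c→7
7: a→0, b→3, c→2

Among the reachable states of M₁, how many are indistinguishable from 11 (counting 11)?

Start with accepting vs non-accepting: {4,5,6,8,10} | {0,1,2,3,7,9,11,12}.
Split {4,5,6,8,10} by δ(·,a) → {4,8,10} and {5,6}.
Split {0,1,2,3,7,9,11,12} by δ(·,a) → {1,2,3,7,11} and {0,9,12}.
Split {1,2,3,7,11} by δ(·,a) → {1,3,11} and {2,7}.
Refine {1,3,11} on symbol c: members go to different blocks, giving {1,11} and {3}.
Stable partition: {4,8,10} | {1,11} | {5,6} | {0,9,12} | {2,7} | {3} — 6 equivalence classes.
The equivalence class containing 11 is {1,11}, of size 2.

2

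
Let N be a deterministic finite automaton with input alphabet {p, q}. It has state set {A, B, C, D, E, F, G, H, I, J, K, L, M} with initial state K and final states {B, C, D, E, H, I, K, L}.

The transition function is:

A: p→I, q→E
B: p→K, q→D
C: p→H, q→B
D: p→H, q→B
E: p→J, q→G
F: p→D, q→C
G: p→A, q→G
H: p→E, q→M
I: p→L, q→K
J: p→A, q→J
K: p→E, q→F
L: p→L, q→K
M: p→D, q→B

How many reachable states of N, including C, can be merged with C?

Start with accepting vs non-accepting: {B,C,D,E,H,I,K,L} | {A,F,G,J,M}.
On input p, block {B,C,D,E,H,I,K,L} splits into {B,C,D,H,I,K,L} and {E}.
Refine {B,C,D,H,I,K,L} on symbol p: members go to different blocks, giving {B,C,D,I,L} and {H,K}.
On input p, block {B,C,D,I,L} splits into {B,C,D} and {I,L}.
Split {A,F,G,J,M} by δ(·,p) → {F,M} and {G,J} and {A}.
No further refinement is possible. Final partition (7 blocks): {B,C,D} | {F,M} | {E} | {H,K} | {I,L} | {G,J} | {A}.
State C belongs to the block {B,C,D}, which has 3 states.

3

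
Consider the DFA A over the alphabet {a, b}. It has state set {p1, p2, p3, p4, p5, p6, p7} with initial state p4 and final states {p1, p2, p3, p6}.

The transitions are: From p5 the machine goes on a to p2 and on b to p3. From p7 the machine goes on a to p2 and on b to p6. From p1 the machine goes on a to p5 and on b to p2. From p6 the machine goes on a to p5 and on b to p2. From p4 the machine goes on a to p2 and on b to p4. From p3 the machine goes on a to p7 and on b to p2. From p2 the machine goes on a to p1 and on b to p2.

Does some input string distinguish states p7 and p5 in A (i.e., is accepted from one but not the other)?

No

All states are reachable from the start state.
P0 = {p1,p2,p3,p6} | {p4,p5,p7}.
On input a, block {p1,p2,p3,p6} splits into {p1,p3,p6} and {p2}.
Refine {p4,p5,p7} on symbol b: members go to different blocks, giving {p5,p7} and {p4}.
Stable partition: {p1,p3,p6} | {p5,p7} | {p2} | {p4} — 4 equivalence classes.
p7 and p5 lie in the same block of the stable partition, so they are equivalent — no string distinguishes them.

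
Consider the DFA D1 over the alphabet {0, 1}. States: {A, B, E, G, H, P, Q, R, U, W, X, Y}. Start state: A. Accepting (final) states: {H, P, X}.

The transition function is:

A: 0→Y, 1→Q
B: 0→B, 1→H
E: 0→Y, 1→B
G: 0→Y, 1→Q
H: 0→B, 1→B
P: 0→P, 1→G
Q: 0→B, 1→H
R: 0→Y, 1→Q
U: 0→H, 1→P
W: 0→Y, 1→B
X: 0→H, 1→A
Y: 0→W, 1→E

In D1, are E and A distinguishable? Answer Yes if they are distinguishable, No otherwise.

No

States {G,P,R,U,X} cannot be reached from the start state, so discard them.
Start with accepting vs non-accepting: {H} | {A,B,E,Q,W,Y}.
On input 1, block {A,B,E,Q,W,Y} splits into {A,E,W,Y} and {B,Q}.
Refine {A,E,W,Y} on symbol 1: members go to different blocks, giving {A,E,W} and {Y}.
No further refinement is possible. Final partition (4 blocks): {H} | {A,E,W} | {B,Q} | {Y}.
E and A lie in the same block of the stable partition, so they are equivalent — no string distinguishes them.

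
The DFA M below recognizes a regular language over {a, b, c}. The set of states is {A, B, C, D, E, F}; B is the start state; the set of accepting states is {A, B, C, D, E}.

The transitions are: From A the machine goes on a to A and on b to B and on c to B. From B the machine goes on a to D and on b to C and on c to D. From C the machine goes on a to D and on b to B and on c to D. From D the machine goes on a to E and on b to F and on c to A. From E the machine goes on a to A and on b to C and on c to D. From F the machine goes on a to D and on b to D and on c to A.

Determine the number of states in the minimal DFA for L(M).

5

P0 = {A,B,C,D,E} | {F}.
Split {A,B,C,D,E} by δ(·,b) → {A,B,C,E} and {D}.
Refine {A,B,C,E} on symbol a: members go to different blocks, giving {A,E} and {B,C}.
Refine {A,E} on symbol c: members go to different blocks, giving {A} and {E}.
The partition is now stable with 5 blocks: {A} | {F} | {D} | {B,C} | {E}.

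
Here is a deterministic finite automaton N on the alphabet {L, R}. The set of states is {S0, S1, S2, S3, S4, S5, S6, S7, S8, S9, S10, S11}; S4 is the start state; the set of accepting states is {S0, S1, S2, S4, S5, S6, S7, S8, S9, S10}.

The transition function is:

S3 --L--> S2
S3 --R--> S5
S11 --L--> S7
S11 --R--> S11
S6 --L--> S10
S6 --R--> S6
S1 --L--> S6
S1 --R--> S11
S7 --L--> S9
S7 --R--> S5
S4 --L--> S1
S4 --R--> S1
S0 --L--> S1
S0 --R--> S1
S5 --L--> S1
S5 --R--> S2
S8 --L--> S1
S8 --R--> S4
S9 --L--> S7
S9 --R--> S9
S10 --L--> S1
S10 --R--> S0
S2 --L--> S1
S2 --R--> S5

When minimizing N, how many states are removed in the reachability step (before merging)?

BFS from S4 reaches {S0, S1, S2, S4, S5, S6, S7, S9, S10, S11}; the 2 state(s) S3, S8 are never visited.

2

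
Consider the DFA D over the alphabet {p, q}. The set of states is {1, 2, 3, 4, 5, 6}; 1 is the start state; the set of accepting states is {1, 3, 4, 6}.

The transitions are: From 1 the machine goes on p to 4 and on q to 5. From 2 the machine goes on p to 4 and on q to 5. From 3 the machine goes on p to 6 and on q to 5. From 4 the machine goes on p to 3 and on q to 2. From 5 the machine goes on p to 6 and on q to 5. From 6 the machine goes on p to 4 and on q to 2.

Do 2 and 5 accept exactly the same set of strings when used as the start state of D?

All states are reachable from the start state.
Initial partition by acceptance: {1,3,4,6} | {2,5}.
Stable partition: {1,3,4,6} | {2,5} — 2 equivalence classes.
2 and 5 lie in the same block of the stable partition, so they are equivalent — no string distinguishes them.

Yes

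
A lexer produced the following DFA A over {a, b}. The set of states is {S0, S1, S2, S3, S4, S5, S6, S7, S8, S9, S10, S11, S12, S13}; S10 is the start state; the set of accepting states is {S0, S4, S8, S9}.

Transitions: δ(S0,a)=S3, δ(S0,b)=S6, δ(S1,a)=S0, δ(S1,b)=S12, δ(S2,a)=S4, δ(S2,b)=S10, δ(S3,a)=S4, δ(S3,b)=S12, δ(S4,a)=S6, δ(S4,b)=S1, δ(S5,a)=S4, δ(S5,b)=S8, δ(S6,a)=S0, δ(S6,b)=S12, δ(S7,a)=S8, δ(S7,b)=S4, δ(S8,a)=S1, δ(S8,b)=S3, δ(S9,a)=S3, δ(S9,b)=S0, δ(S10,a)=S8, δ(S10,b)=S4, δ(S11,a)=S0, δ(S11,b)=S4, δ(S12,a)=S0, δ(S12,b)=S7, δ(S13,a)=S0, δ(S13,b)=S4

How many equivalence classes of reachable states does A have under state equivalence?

4

Reachable states from the start: {S0,S1,S3,S4,S6,S7,S8,S10,S12}. Unreachable: {S2,S5,S9,S11,S13} — drop them.
Initial partition by acceptance: {S0,S4,S8} | {S1,S3,S6,S7,S10,S12}.
Refine {S1,S3,S6,S7,S10,S12} on symbol b: members go to different blocks, giving {S1,S3,S6,S12} and {S7,S10}.
Split {S1,S3,S6,S12} by δ(·,b) → {S1,S3,S6} and {S12}.
Stable partition: {S0,S4,S8} | {S1,S3,S6} | {S7,S10} | {S12} — 4 equivalence classes.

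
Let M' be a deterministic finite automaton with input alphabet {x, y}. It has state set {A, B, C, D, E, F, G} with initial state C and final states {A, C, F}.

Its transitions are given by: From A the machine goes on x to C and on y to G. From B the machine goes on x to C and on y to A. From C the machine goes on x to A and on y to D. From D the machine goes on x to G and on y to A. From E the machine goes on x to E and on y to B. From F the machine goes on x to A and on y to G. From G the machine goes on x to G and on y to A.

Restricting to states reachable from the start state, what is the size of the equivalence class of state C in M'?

Reachable states from the start: {A,C,D,G}. Unreachable: {B,E,F} — drop them.
Start with accepting vs non-accepting: {A,C} | {D,G}.
The partition is now stable with 2 blocks: {A,C} | {D,G}.
The equivalence class containing C is {A,C}, of size 2.

2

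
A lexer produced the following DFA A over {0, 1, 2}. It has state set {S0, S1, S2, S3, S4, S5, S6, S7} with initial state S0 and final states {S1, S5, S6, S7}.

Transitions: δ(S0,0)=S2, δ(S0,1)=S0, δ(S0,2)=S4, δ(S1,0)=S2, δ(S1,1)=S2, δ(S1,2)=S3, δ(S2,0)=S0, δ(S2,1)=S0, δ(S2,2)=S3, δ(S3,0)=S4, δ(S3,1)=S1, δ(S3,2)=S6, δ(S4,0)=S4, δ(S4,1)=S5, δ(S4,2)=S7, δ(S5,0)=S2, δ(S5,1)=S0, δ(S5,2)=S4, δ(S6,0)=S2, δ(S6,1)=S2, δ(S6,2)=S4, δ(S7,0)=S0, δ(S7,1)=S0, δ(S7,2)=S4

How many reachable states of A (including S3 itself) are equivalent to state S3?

P0 = {S1,S5,S6,S7} | {S0,S2,S3,S4}.
Refine {S0,S2,S3,S4} on symbol 1: members go to different blocks, giving {S0,S2} and {S3,S4}.
No further refinement is possible. Final partition (3 blocks): {S1,S5,S6,S7} | {S0,S2} | {S3,S4}.
State S3 belongs to the block {S3,S4}, which has 2 states.

2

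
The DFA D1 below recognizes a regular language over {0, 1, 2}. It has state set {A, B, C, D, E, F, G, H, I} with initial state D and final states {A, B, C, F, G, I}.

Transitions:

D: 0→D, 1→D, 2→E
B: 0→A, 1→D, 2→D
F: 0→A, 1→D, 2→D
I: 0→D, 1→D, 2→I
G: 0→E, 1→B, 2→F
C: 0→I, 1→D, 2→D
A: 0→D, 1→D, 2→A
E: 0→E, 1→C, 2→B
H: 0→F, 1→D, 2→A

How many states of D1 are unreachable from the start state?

3

BFS from D reaches {A, B, C, D, E, I}; the 3 state(s) F, G, H are never visited.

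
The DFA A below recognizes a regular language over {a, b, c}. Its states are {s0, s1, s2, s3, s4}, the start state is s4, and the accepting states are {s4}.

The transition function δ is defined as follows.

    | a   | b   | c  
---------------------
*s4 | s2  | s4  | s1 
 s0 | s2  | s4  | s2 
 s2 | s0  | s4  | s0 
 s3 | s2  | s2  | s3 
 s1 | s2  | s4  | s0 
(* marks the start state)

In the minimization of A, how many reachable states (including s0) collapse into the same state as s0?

States {s3} cannot be reached from the start state, so discard them.
P0 = {s4} | {s0,s1,s2}.
The partition is now stable with 2 blocks: {s4} | {s0,s1,s2}.
State s0 belongs to the block {s0,s1,s2}, which has 3 states.

3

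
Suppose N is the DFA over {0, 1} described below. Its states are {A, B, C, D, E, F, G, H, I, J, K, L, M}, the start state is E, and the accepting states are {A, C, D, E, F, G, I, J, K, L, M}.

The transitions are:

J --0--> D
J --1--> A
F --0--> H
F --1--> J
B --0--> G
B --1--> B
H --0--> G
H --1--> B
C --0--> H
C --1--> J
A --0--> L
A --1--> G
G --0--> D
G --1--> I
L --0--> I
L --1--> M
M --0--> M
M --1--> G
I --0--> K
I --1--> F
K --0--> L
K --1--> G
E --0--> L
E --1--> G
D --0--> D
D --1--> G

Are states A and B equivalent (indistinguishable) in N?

No

States {C} cannot be reached from the start state, so discard them.
Start with accepting vs non-accepting: {A,D,E,F,G,I,J,K,L,M} | {B,H}.
Split {A,D,E,F,G,I,J,K,L,M} by δ(·,0) → {A,D,E,G,I,J,K,L,M} and {F}.
Refine {A,D,E,G,I,J,K,L,M} on symbol 1: members go to different blocks, giving {A,D,E,G,J,K,L,M} and {I}.
Refine {A,D,E,G,J,K,L,M} on symbol 0: members go to different blocks, giving {A,D,E,G,J,K,M} and {L}.
Refine {A,D,E,G,J,K,M} on symbol 0: members go to different blocks, giving {D,G,J,M} and {A,E,K}.
Split {D,G,J,M} by δ(·,1) → {D,M} and {G} and {J}.
The partition is now stable with 8 blocks: {D,M} | {B,H} | {F} | {I} | {L} | {A,E,K} | {G} | {J}.
A and B end up in different blocks, so they are distinguishable. For instance, the string 'ε' is accepted from only A.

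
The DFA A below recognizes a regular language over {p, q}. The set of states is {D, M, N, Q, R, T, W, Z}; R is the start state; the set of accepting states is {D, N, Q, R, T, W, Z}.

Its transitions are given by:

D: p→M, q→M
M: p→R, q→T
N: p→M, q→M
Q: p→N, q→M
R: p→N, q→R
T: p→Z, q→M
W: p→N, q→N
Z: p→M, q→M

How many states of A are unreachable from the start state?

BFS from R reaches {M, N, R, T, Z}; the 3 state(s) D, Q, W are never visited.

3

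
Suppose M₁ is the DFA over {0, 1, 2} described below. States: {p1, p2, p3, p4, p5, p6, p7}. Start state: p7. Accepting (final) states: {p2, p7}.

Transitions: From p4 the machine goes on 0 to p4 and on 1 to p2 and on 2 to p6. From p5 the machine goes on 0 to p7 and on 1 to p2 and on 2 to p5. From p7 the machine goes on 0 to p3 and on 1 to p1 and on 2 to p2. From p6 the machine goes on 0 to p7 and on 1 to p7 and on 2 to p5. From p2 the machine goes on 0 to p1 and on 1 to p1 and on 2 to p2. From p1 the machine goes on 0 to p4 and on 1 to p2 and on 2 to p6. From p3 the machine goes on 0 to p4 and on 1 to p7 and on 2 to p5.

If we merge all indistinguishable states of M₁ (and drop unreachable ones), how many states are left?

Every state is reachable, so we keep all 7.
Start with accepting vs non-accepting: {p2,p7} | {p1,p3,p4,p5,p6}.
Refine {p1,p3,p4,p5,p6} on symbol 0: members go to different blocks, giving {p1,p3,p4} and {p5,p6}.
The partition is now stable with 3 blocks: {p2,p7} | {p1,p3,p4} | {p5,p6}.

3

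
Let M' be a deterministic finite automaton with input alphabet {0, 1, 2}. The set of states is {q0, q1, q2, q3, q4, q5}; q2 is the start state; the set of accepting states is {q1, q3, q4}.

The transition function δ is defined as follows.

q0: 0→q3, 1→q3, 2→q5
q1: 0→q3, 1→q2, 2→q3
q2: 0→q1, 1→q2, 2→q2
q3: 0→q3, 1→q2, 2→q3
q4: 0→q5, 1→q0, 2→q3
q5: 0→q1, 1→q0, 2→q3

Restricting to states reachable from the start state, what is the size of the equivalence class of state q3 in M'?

Reachable states from the start: {q1,q2,q3}. Unreachable: {q0,q4,q5} — drop them.
P0 = {q1,q3} | {q2}.
Stable partition: {q1,q3} | {q2} — 2 equivalence classes.
The equivalence class containing q3 is {q1,q3}, of size 2.

2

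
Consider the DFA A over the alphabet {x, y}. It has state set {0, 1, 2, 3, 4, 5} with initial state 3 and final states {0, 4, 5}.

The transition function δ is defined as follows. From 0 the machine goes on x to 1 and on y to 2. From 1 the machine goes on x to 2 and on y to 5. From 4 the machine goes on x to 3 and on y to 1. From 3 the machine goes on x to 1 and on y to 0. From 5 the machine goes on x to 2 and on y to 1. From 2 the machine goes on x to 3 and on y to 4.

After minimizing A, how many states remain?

2

Start with accepting vs non-accepting: {0,4,5} | {1,2,3}.
The partition is now stable with 2 blocks: {0,4,5} | {1,2,3}.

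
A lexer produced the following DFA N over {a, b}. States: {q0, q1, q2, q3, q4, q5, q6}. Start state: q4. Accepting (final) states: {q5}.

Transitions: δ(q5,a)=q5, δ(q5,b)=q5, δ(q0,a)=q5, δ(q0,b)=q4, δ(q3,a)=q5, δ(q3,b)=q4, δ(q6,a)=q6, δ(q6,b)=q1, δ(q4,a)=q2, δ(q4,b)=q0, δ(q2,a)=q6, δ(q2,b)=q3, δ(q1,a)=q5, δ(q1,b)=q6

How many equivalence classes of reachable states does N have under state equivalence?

All states are reachable from the start state.
P0 = {q5} | {q0,q1,q2,q3,q4,q6}.
On input a, block {q0,q1,q2,q3,q4,q6} splits into {q0,q1,q3} and {q2,q4,q6}.
The partition is now stable with 3 blocks: {q5} | {q0,q1,q3} | {q2,q4,q6}.

3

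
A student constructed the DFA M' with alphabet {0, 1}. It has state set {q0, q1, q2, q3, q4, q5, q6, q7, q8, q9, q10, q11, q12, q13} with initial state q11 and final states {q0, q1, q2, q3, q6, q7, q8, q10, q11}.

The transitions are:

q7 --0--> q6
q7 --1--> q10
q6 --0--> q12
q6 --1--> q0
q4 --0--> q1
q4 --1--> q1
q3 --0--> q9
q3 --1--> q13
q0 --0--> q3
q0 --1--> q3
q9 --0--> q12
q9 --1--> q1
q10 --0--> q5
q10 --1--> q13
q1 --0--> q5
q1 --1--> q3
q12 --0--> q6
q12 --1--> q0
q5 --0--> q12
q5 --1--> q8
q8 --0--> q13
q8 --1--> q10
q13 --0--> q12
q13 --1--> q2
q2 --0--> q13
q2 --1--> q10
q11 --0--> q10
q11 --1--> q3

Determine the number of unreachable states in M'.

2

No path from q11 leads to q4, q7; the other 12 states are all reachable.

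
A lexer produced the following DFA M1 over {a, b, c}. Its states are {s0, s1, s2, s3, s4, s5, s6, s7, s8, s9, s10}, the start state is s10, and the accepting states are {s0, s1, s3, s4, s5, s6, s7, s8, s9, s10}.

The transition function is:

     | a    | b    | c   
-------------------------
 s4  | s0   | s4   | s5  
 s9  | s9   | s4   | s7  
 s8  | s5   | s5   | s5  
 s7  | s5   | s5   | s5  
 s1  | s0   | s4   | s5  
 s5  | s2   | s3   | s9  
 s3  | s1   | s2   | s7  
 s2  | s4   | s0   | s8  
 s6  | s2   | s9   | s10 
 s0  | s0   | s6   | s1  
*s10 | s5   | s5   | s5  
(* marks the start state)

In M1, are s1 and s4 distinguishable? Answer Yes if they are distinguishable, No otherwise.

No

All states are reachable from the start state.
P0 = {s0,s1,s3,s4,s5,s6,s7,s8,s9,s10} | {s2}.
Split {s0,s1,s3,s4,s5,s6,s7,s8,s9,s10} by δ(·,a) → {s0,s1,s3,s4,s7,s8,s9,s10} and {s5,s6}.
Split {s0,s1,s3,s4,s7,s8,s9,s10} by δ(·,a) → {s0,s1,s3,s4,s9} and {s7,s8,s10}.
Split {s0,s1,s3,s4,s9} by δ(·,b) → {s1,s4,s9} and {s0} and {s3}.
Split {s1,s4,s9} by δ(·,a) → {s1,s4} and {s9}.
On input b, block {s5,s6} splits into {s5} and {s6}.
No further refinement is possible. Final partition (8 blocks): {s1,s4} | {s2} | {s5} | {s7,s8,s10} | {s0} | {s3} | {s9} | {s6}.
s1 and s4 lie in the same block of the stable partition, so they are equivalent — no string distinguishes them.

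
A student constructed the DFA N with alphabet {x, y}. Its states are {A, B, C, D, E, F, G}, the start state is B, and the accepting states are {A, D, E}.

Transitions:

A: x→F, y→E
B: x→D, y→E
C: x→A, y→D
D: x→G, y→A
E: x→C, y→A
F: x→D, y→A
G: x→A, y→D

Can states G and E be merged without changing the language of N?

Initial partition by acceptance: {A,D,E} | {B,C,F,G}.
The partition is now stable with 2 blocks: {A,D,E} | {B,C,F,G}.
G and E end up in different blocks, so they are distinguishable. For instance, the string 'ε' is accepted from only E.

No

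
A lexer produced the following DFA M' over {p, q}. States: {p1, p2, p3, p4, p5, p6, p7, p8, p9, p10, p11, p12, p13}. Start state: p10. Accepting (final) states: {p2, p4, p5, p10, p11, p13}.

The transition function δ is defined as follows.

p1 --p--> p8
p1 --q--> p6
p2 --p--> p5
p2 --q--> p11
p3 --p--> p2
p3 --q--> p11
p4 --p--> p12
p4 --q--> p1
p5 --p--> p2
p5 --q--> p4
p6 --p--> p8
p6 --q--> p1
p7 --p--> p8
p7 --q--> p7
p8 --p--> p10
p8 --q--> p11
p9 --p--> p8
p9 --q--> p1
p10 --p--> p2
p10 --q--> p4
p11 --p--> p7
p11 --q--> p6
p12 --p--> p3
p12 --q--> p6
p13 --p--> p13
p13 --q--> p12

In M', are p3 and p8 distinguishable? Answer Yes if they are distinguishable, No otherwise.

Reachable states from the start: {p1,p2,p3,p4,p5,p6,p7,p8,p10,p11,p12}. Unreachable: {p9,p13} — drop them.
P0 = {p2,p4,p5,p10,p11} | {p1,p3,p6,p7,p8,p12}.
Refine {p2,p4,p5,p10,p11} on symbol p: members go to different blocks, giving {p2,p5,p10} and {p4,p11}.
Split {p1,p3,p6,p7,p8,p12} by δ(·,p) → {p1,p6,p7,p12} and {p3,p8}.
The partition is now stable with 4 blocks: {p2,p5,p10} | {p1,p6,p7,p12} | {p4,p11} | {p3,p8}.
p3 and p8 lie in the same block of the stable partition, so they are equivalent — no string distinguishes them.

No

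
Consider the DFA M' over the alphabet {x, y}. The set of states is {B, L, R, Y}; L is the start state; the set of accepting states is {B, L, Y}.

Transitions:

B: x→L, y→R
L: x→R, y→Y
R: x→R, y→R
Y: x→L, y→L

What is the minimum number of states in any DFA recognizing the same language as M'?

3

First remove the unreachable states {B}; 3 states remain.
P0 = {L,Y} | {R}.
Refine {L,Y} on symbol x: members go to different blocks, giving {Y} and {L}.
Stable partition: {Y} | {R} | {L} — 3 equivalence classes.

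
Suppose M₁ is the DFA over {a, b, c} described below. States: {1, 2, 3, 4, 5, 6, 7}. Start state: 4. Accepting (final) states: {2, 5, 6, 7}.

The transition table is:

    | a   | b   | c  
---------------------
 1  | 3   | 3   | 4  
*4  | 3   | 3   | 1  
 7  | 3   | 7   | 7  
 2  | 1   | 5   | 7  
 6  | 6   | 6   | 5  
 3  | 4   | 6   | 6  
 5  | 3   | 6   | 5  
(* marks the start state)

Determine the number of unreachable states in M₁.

2

No path from 4 leads to 2, 7; the other 5 states are all reachable.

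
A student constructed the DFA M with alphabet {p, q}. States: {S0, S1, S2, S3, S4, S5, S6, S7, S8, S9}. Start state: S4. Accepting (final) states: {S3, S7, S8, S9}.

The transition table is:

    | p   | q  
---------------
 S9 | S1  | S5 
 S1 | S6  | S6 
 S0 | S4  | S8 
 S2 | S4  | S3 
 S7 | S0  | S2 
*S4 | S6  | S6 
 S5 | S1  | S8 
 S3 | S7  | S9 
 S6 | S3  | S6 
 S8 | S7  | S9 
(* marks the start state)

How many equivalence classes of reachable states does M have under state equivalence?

Every state is reachable, so we keep all 10.
Initial partition by acceptance: {S3,S7,S8,S9} | {S0,S1,S2,S4,S5,S6}.
On input p, block {S3,S7,S8,S9} splits into {S3,S8} and {S7,S9}.
On input p, block {S0,S1,S2,S4,S5,S6} splits into {S0,S1,S2,S4,S5} and {S6}.
Split {S0,S1,S2,S4,S5} by δ(·,p) → {S0,S2,S5} and {S1,S4}.
Split {S7,S9} by δ(·,p) → {S7} and {S9}.
No further refinement is possible. Final partition (6 blocks): {S3,S8} | {S0,S2,S5} | {S7} | {S6} | {S1,S4} | {S9}.

6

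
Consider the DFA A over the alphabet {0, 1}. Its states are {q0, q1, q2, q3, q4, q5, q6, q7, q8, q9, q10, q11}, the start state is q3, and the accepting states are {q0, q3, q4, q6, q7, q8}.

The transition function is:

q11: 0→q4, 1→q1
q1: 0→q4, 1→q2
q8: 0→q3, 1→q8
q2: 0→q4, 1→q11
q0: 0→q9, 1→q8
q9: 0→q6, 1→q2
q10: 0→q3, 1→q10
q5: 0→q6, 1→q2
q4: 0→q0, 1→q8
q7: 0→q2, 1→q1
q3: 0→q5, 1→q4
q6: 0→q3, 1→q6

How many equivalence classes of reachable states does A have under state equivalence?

3

First remove the unreachable states {q7,q10}; 10 states remain.
Start with accepting vs non-accepting: {q0,q3,q4,q6,q8} | {q1,q2,q5,q9,q11}.
Split {q0,q3,q4,q6,q8} by δ(·,0) → {q4,q6,q8} and {q0,q3}.
The partition is now stable with 3 blocks: {q4,q6,q8} | {q1,q2,q5,q9,q11} | {q0,q3}.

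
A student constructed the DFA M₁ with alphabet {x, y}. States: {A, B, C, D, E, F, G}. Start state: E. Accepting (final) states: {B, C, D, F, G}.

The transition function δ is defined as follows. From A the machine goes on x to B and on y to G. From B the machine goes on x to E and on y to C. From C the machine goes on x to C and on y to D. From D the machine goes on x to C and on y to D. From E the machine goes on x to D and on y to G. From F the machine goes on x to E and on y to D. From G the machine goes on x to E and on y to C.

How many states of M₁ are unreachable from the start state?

No path from E leads to A, B, F; the other 4 states are all reachable.

3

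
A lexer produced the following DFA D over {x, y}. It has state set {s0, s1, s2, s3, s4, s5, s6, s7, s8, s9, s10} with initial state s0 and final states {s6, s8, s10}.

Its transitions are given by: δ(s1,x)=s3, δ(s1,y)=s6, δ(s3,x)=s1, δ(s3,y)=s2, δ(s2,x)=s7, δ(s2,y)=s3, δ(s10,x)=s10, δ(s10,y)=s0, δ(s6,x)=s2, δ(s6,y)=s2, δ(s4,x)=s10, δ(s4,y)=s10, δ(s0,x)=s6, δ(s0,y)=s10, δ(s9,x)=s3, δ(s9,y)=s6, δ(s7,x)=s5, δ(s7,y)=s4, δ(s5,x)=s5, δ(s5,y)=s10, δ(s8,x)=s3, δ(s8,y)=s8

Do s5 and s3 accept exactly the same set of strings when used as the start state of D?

No

First remove the unreachable states {s8,s9}; 9 states remain.
Initial partition by acceptance: {s6,s10} | {s0,s1,s2,s3,s4,s5,s7}.
Split {s6,s10} by δ(·,x) → {s6} and {s10}.
Split {s0,s1,s2,s3,s4,s5,s7} by δ(·,x) → {s1,s2,s3,s5,s7} and {s0} and {s4}.
Split {s1,s2,s3,s5,s7} by δ(·,y) → {s2,s3} and {s1} and {s5} and {s7}.
On input x, block {s2,s3} splits into {s2} and {s3}.
Stable partition: {s6} | {s2} | {s10} | {s0} | {s4} | {s1} | {s5} | {s7} | {s3} — 9 equivalence classes.
s5 and s3 end up in different blocks, so they are distinguishable. For instance, the string 'y' is accepted from only s5.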